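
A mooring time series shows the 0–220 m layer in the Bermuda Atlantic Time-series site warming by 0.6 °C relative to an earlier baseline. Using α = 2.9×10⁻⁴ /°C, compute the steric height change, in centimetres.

about 3.8 cm

Δh = αΔT·H = 2.9×10⁻⁴ × 0.6 × 220 = 0.03828 m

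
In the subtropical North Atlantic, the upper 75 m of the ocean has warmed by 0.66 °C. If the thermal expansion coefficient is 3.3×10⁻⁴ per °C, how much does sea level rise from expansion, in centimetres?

Δh = αΔT·H = 3.3×10⁻⁴ × 0.66 × 75 = 0.016335 m

1.6 cm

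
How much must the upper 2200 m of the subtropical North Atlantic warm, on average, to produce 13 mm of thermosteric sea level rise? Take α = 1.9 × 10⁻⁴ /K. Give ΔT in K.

ΔT = Δh/(αH) = 0.013 / (1.9×10⁻⁴ × 2200) ≈ 0.03110 K

0.0311 K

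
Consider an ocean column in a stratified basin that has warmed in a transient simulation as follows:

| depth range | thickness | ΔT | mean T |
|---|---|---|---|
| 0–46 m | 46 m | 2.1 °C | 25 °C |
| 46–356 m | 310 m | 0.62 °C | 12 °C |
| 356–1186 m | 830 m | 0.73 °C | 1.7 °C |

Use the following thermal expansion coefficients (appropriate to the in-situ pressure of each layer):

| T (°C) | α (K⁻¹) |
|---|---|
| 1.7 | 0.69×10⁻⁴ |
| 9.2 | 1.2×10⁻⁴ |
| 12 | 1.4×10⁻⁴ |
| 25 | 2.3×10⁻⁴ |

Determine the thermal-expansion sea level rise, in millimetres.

Layer 1 at 25 °C → α = 2.3×10⁻⁴ K⁻¹
Layer 2 at 12 °C → α = 1.4×10⁻⁴ K⁻¹
Layer 3 at 1.7 °C → α = 0.69×10⁻⁴ K⁻¹
0–46 m: 46 × 2.1 × 2.3×10⁻⁴ = 0.022218 m
310 × 0.62 × 1.4×10⁻⁴ = 0.026908 m
0.69×10⁻⁴ × 0.73 × 830 = 0.0418071 m
Δh = 0.022218 + 0.026908 + 0.0418071 = 0.0909331 m ≈ 90.9 mm

90.9 mm of thermosteric rise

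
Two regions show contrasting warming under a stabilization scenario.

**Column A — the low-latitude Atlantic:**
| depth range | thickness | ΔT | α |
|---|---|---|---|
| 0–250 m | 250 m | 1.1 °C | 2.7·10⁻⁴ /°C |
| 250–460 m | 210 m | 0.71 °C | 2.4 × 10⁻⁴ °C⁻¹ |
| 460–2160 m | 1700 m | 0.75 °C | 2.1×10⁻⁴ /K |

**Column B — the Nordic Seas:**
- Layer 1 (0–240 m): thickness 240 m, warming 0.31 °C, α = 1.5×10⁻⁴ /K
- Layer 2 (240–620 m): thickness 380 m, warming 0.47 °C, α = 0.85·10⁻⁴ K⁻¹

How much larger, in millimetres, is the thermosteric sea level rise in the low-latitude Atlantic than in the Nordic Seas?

A 2.7×10⁻⁴ × 250 × 1.1 = 0.07425 m
A 250–460 m: 210 × 0.71 × 2.4×10⁻⁴ = 0.035784 m
A 460–2160 m: 2.1×10⁻⁴ × 0.75 × 1700 = 0.26775 m
A total: 0.377784 m
B 0.31 × 240 × 1.5×10⁻⁴ = 0.01116 m
B 240–620 m: 0.85×10⁻⁴ × 380 × 0.47 = 0.015181 m
B total: 0.026341 m
Difference: 0.377784 − 0.026341 = 0.351443 m

351 mm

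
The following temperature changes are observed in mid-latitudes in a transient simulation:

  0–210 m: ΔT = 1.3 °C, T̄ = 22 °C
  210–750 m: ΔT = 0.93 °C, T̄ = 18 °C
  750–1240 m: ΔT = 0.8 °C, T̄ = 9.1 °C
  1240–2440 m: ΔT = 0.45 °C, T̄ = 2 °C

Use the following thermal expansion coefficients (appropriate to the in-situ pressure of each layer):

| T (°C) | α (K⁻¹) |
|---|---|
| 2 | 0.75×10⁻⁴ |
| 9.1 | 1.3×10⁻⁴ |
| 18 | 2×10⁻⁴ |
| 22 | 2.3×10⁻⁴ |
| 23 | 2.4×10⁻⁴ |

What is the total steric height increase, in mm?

Layer 1 at 22 °C → α = 2.3×10⁻⁴ K⁻¹
Layer 2 at 18 °C → α = 2×10⁻⁴ K⁻¹
Layer 3 at 9.1 °C → α = 1.3×10⁻⁴ K⁻¹
Layer 4 at 2 °C → α = 0.75×10⁻⁴ K⁻¹
0–210 m: 2.3×10⁻⁴ × 1.3 × 210 = 0.06279 m
Layer 2: 540 × 0.93 × 2×10⁻⁴ = 0.10044 m
750–1240 m: 1.3×10⁻⁴ × 0.8 × 490 = 0.05096 m
Layer 4: 1200 × 0.45 × 0.75×10⁻⁴ = 0.04050 m
Δh = 0.06279 + 0.10044 + 0.05096 + 0.04050 = 0.25469 m ≈ 255 mm

about 255 mm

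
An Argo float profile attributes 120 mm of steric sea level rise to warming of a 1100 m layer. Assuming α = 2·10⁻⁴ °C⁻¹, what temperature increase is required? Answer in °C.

about 0.55 °C

ΔT = Δh/(αH) = 0.12 / (2×10⁻⁴ × 1100) ≈ 0.5455 °C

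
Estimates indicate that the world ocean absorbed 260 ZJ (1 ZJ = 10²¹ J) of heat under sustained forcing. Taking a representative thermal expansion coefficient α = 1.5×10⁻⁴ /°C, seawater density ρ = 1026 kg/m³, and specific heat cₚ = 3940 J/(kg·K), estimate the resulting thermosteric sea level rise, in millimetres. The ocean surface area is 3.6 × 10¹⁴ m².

Per unit area: Q = 260×10²¹ / (3.6×10¹⁴) ≈ 7.222×10⁸ J/m²
Δh = αQ/(ρcₚ) = 1.5×10⁻⁴ × 7.222×10⁸ / (1026 × 3940) ≈ 0.026798 m

27 mm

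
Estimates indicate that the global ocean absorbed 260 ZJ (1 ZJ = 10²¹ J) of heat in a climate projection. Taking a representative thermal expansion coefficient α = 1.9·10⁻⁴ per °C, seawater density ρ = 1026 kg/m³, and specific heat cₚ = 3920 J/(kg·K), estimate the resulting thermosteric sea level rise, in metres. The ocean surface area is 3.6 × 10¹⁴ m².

Δh = 0.0341 m

Per unit area: Q = 260×10²¹ / (3.6×10¹⁴) ≈ 7.222×10⁸ J/m²
Δh = αQ/(ρcₚ) = 1.9×10⁻⁴ × 7.222×10⁸ / (1026 × 3920) ≈ 0.034118 m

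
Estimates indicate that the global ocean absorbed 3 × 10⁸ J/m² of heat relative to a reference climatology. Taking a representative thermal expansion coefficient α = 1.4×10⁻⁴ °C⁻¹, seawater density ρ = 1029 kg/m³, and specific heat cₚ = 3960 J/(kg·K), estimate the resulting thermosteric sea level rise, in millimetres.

10 mm of thermosteric rise

Δh = αQ/(ρcₚ) = 1.4×10⁻⁴ × 3×10⁸ / (1029 × 3960) ≈ 0.010307 m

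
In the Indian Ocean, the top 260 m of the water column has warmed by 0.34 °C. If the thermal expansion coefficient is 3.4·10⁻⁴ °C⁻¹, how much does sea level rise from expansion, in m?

about 0.0301 m

Δh = αΔT·H = 3.4×10⁻⁴ × 0.34 × 260 = 0.030056 m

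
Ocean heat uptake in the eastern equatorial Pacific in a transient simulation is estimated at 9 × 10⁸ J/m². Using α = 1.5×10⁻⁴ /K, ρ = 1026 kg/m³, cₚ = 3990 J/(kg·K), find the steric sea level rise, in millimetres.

Δh = 33 mm

Δh = αQ/(ρcₚ) = 1.5×10⁻⁴ × 9×10⁸ / (1026 × 3990) ≈ 0.032977 m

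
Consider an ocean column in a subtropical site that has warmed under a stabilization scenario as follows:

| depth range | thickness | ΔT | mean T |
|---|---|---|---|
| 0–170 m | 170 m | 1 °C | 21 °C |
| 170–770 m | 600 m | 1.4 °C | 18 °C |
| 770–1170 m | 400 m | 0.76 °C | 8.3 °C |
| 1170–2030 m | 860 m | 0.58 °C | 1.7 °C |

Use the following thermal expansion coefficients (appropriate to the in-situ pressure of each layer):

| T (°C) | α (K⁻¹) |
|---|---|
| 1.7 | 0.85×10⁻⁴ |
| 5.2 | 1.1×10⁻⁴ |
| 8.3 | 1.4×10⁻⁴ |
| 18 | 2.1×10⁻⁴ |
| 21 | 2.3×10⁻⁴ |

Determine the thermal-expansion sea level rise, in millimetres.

300 mm

Layer 1 at 21 °C → α = 2.3×10⁻⁴ K⁻¹
Layer 2 at 18 °C → α = 2.1×10⁻⁴ K⁻¹
Layer 3 at 8.3 °C → α = 1.4×10⁻⁴ K⁻¹
Layer 4 at 1.7 °C → α = 0.85×10⁻⁴ K⁻¹
0–170 m: 170 × 1 × 2.3×10⁻⁴ = 0.03910 m
Layer 2: 2.1×10⁻⁴ × 1.4 × 600 = 0.17640 m
770–1170 m: 400 × 1.4×10⁻⁴ × 0.76 = 0.04256 m
Layer 4: 860 × 0.85×10⁻⁴ × 0.58 = 0.042398 m
Δh = 0.03910 + 0.17640 + 0.04256 + 0.042398 = 0.300458 m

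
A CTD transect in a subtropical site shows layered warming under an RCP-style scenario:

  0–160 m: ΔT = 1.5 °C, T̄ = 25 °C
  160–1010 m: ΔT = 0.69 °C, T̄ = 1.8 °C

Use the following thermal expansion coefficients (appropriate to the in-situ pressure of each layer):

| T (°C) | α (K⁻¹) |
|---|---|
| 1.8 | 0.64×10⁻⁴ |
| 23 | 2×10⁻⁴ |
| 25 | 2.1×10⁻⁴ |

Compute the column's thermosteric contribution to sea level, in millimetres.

about 87.9 mm

Layer 1 at 25 °C → α = 2.1×10⁻⁴ K⁻¹
Layer 2 at 1.8 °C → α = 0.64×10⁻⁴ K⁻¹
0–160 m: 160 × 1.5 × 2.1×10⁻⁴ = 0.05040 m
0.69 × 0.64×10⁻⁴ × 850 = 0.037536 m
Δh = 0.05040 + 0.037536 = 0.087936 m ≈ 87.9 mm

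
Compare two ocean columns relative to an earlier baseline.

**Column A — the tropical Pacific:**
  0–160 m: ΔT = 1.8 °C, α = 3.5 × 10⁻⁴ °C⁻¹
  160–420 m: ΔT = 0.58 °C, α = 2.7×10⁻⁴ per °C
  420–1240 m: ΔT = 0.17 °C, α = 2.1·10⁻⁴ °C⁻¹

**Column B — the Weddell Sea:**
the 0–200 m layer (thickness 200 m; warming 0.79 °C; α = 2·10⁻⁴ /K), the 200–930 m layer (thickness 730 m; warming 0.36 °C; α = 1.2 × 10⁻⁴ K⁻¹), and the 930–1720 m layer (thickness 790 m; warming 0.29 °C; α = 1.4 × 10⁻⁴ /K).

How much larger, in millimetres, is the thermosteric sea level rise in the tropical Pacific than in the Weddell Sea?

Δh_A − Δh_B ≈ 75.6 mm

A 3.5×10⁻⁴ × 160 × 1.8 = 0.10080 m
A 160–420 m: 260 × 2.7×10⁻⁴ × 0.58 = 0.040716 m
A 420–1240 m: 820 × 0.17 × 2.1×10⁻⁴ = 0.029274 m
A total: 0.17079 m
B 0–200 m: 200 × 2×10⁻⁴ × 0.79 = 0.03160 m
B 200–930 m: 730 × 1.2×10⁻⁴ × 0.36 = 0.031536 m
B 1.4×10⁻⁴ × 790 × 0.29 = 0.032074 m
B total: 0.09521 m
Difference: 0.17079 − 0.09521 = 0.07558 m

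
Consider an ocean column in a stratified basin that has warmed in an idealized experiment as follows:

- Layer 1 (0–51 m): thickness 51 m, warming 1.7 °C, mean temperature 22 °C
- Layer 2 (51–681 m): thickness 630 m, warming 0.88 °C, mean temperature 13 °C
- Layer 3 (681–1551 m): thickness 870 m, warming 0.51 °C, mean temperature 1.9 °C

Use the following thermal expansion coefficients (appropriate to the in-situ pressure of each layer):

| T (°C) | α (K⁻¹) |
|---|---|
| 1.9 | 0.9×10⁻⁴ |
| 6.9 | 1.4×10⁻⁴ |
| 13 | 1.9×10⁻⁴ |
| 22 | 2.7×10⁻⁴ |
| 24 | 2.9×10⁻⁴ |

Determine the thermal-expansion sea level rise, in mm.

Layer 1 at 22 °C → α = 2.7×10⁻⁴ K⁻¹
Layer 2 at 13 °C → α = 1.9×10⁻⁴ K⁻¹
Layer 3 at 1.9 °C → α = 0.9×10⁻⁴ K⁻¹
0–51 m: 2.7×10⁻⁴ × 1.7 × 51 = 0.023409 m
51–681 m: 1.9×10⁻⁴ × 630 × 0.88 = 0.105336 m
870 × 0.51 × 0.9×10⁻⁴ = 0.039933 m
Δh = 0.023409 + 0.105336 + 0.039933 = 0.168678 m ≈ 170 mm

Δh = 170 mm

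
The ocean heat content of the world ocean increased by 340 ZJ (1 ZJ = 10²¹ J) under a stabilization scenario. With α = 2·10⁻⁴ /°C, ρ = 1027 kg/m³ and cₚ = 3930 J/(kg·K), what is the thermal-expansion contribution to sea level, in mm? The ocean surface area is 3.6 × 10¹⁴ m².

about 47 mm

Per unit area: Q = 340×10²¹ / (3.6×10¹⁴) ≈ 9.444×10⁸ J/m²
Δh = αQ/(ρcₚ) = 2×10⁻⁴ × 9.444×10⁸ / (1027 × 3930) ≈ 0.046798 m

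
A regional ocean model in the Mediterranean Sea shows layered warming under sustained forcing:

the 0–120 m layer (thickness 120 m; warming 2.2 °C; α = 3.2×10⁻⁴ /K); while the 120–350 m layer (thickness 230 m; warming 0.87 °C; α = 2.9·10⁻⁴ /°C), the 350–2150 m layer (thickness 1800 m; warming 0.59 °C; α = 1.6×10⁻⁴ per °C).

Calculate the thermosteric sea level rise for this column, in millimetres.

Δh = 310 mm

3.2×10⁻⁴ × 120 × 2.2 = 0.08448 m
Layer 2: 0.87 × 230 × 2.9×10⁻⁴ = 0.058029 m
Layer 3: 1.6×10⁻⁴ × 1800 × 0.59 = 0.16992 m
Δh = 0.08448 + 0.058029 + 0.16992 = 0.312429 m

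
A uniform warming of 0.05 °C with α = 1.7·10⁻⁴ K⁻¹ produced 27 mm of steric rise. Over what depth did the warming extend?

H = Δh/(αΔT) = 0.027 / (1.7×10⁻⁴ × 0.05) ≈ 3176 m

about 3200 m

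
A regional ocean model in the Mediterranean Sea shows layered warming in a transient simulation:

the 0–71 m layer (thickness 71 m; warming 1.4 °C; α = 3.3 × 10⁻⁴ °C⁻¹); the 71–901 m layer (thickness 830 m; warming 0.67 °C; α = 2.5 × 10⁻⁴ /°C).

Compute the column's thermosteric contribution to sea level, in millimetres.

about 172 mm

3.3×10⁻⁴ × 1.4 × 71 = 0.032802 m
Layer 2: 830 × 2.5×10⁻⁴ × 0.67 = 0.139025 m
Δh = 0.032802 + 0.139025 = 0.171827 m ≈ 172 mm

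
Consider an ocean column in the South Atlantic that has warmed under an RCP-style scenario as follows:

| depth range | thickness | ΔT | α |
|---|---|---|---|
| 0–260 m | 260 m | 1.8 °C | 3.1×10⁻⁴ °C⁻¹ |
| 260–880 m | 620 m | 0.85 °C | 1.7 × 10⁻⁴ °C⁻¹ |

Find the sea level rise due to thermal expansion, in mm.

0–260 m: 260 × 3.1×10⁻⁴ × 1.8 = 0.14508 m
260–880 m: 0.85 × 620 × 1.7×10⁻⁴ = 0.08959 m
Δh = 0.14508 + 0.08959 = 0.23467 m ≈ 230 mm

230 mm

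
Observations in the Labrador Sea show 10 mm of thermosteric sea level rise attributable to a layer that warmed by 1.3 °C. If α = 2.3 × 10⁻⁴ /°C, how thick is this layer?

H ≈ 33.4 m

H = Δh/(αΔT) = 0.01 / (2.3×10⁻⁴ × 1.3) ≈ 33.44 m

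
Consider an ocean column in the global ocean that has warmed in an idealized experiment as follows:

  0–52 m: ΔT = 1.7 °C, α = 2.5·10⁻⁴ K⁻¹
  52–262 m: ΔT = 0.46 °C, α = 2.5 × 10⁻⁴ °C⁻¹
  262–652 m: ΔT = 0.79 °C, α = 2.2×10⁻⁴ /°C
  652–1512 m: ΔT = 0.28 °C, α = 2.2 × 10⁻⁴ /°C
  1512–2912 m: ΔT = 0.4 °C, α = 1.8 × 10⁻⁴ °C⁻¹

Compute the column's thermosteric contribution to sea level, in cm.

26.8 cm

0–52 m: 52 × 2.5×10⁻⁴ × 1.7 = 0.02210 m
52–262 m: 2.5×10⁻⁴ × 0.46 × 210 = 0.02415 m
390 × 0.79 × 2.2×10⁻⁴ = 0.067782 m
652–1512 m: 860 × 2.2×10⁻⁴ × 0.28 = 0.052976 m
1.8×10⁻⁴ × 1400 × 0.4 = 0.10080 m
Δh = 0.02210 + 0.02415 + 0.067782 + 0.052976 + 0.10080 = 0.267808 m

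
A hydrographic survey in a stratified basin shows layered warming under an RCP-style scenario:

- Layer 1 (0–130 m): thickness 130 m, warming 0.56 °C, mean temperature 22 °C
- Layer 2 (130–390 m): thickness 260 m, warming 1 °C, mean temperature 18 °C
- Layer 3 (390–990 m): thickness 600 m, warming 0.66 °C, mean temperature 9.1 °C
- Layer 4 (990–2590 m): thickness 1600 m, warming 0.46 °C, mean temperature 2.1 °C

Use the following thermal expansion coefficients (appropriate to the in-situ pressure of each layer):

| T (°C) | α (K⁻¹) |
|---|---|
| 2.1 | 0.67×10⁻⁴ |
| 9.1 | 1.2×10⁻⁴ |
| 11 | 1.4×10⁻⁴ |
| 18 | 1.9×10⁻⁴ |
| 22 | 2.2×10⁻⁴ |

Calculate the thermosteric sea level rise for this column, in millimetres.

162 mm of thermosteric rise

Layer 1 at 22 °C → α = 2.2×10⁻⁴ K⁻¹
Layer 2 at 18 °C → α = 1.9×10⁻⁴ K⁻¹
Layer 3 at 9.1 °C → α = 1.2×10⁻⁴ K⁻¹
Layer 4 at 2.1 °C → α = 0.67×10⁻⁴ K⁻¹
0–130 m: 130 × 0.56 × 2.2×10⁻⁴ = 0.016016 m
Layer 2: 1 × 260 × 1.9×10⁻⁴ = 0.04940 m
Layer 3: 1.2×10⁻⁴ × 0.66 × 600 = 0.04752 m
0.46 × 1600 × 0.67×10⁻⁴ = 0.049312 m
Δh = 0.016016 + 0.04940 + 0.04752 + 0.049312 = 0.162248 m ≈ 162 mm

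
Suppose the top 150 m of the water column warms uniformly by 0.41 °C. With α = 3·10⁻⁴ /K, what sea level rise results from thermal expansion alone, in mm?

about 18.5 mm

Δh = αΔT·H = 3×10⁻⁴ × 0.41 × 150 = 0.01845 m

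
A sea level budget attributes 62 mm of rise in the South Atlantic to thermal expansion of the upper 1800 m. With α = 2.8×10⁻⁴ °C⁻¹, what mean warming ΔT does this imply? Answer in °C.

0.12 °C

ΔT = Δh/(αH) = 0.062 / (2.8×10⁻⁴ × 1800) ≈ 0.1230 °C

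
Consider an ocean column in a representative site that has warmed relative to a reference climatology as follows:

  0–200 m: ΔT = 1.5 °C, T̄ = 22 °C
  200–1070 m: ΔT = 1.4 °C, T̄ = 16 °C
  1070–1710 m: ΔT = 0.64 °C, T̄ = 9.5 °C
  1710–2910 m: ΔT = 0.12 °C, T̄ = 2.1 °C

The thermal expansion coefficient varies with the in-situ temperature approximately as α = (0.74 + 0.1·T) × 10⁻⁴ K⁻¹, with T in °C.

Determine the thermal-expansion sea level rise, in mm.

about 456 mm

Layer 1: α = (0.74 + 0.1×22)×10⁻⁴ = 2.94×10⁻⁴ K⁻¹
Layer 2: α = (0.74 + 0.1×16)×10⁻⁴ = 2.34×10⁻⁴ K⁻¹
Layer 3: α = (0.74 + 0.1×9.5)×10⁻⁴ = 1.69×10⁻⁴ K⁻¹
Layer 4: α = (0.74 + 0.1×2.1)×10⁻⁴ = 0.95×10⁻⁴ K⁻¹
1.5 × 2.94×10⁻⁴ × 200 = 0.08820 m
Layer 2: 2.34×10⁻⁴ × 870 × 1.4 = 0.285012 m
0.64 × 640 × 1.69×10⁻⁴ = 0.0692224 m
Layer 4: 0.12 × 0.95×10⁻⁴ × 1200 = 0.01368 m
Δh = 0.08820 + 0.285012 + 0.0692224 + 0.01368 = 0.4561144 m ≈ 456 mm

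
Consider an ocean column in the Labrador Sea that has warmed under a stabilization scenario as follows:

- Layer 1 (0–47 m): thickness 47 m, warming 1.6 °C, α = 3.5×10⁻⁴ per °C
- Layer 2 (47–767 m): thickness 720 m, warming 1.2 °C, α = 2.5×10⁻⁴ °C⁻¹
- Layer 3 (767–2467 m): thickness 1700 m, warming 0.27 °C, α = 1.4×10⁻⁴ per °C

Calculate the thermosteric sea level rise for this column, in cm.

Layer 1: 3.5×10⁻⁴ × 47 × 1.6 = 0.02632 m
Layer 2: 1.2 × 720 × 2.5×10⁻⁴ = 0.21600 m
Layer 3: 1700 × 1.4×10⁻⁴ × 0.27 = 0.06426 m
Δh = 0.02632 + 0.21600 + 0.06426 = 0.30658 m ≈ 30.7 cm

30.7 cm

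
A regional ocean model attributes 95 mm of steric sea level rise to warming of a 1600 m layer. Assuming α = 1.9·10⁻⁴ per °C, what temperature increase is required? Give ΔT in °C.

about 0.313 °C

ΔT = Δh/(αH) = 0.095 / (1.9×10⁻⁴ × 1600) = 0.3125 °C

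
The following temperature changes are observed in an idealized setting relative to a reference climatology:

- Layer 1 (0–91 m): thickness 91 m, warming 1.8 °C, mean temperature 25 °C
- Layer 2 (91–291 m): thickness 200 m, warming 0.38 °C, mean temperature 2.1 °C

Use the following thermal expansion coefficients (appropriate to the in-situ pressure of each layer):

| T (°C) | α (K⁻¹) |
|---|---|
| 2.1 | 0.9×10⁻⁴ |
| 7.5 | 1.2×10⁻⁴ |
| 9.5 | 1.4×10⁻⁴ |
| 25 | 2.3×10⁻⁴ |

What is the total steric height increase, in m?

Δh ≈ 0.0445 m

Layer 1 at 25 °C → α = 2.3×10⁻⁴ K⁻¹
Layer 2 at 2.1 °C → α = 0.9×10⁻⁴ K⁻¹
91 × 2.3×10⁻⁴ × 1.8 = 0.037674 m
200 × 0.38 × 0.9×10⁻⁴ = 0.00684 m
Δh = 0.037674 + 0.00684 = 0.044514 m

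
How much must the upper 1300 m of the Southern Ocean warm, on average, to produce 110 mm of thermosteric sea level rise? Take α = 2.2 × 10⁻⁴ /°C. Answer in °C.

ΔT = Δh/(αH) = 0.11 / (2.2×10⁻⁴ × 1300) ≈ 0.3846 °C

0.385 °C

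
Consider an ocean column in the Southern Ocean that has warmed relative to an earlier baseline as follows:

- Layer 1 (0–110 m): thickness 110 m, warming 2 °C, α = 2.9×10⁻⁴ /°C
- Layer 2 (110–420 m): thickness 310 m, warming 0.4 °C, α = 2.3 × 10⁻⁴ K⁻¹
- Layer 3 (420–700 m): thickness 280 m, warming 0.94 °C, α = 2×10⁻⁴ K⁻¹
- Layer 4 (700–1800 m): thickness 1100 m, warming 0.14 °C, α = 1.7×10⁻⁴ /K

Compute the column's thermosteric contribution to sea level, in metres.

Δh ≈ 0.17 m

Layer 1: 2 × 110 × 2.9×10⁻⁴ = 0.06380 m
0.4 × 2.3×10⁻⁴ × 310 = 0.02852 m
420–700 m: 0.94 × 2×10⁻⁴ × 280 = 0.05264 m
700–1800 m: 0.14 × 1100 × 1.7×10⁻⁴ = 0.02618 m
Δh = 0.06380 + 0.02852 + 0.05264 + 0.02618 = 0.17114 m ≈ 0.17 m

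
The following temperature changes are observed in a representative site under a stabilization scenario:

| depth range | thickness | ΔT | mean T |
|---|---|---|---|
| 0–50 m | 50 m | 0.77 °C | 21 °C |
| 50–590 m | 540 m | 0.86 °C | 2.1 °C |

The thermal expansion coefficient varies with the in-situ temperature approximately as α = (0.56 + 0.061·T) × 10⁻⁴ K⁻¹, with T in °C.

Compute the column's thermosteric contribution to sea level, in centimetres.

Δh ≈ 3.90 cm

Layer 1: α = (0.56 + 0.061×21)×10⁻⁴ = 1.841×10⁻⁴ K⁻¹
Layer 2: α = (0.56 + 0.061×2.1)×10⁻⁴ = 0.6881×10⁻⁴ K⁻¹
0–50 m: 1.841×10⁻⁴ × 50 × 0.77 = 0.00708785 m
50–590 m: 0.6881×10⁻⁴ × 540 × 0.86 = 0.031955364 m
Δh = 0.00708785 + 0.031955364 = 0.039043214 m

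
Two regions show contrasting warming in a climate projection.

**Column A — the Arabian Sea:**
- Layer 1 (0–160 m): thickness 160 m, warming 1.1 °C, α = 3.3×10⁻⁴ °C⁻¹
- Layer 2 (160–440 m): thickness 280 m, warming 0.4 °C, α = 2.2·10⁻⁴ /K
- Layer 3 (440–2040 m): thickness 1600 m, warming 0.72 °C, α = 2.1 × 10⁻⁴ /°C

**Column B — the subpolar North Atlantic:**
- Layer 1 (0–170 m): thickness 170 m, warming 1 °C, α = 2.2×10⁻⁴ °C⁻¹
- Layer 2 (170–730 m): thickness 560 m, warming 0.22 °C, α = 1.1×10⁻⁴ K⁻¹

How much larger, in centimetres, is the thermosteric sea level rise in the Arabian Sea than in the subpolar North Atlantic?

A Layer 1: 160 × 1.1 × 3.3×10⁻⁴ = 0.05808 m
A 160–440 m: 2.2×10⁻⁴ × 280 × 0.4 = 0.02464 m
A 1600 × 2.1×10⁻⁴ × 0.72 = 0.24192 m
A total: 0.32464 m
B 0–170 m: 2.2×10⁻⁴ × 170 × 1 = 0.03740 m
B Layer 2: 1.1×10⁻⁴ × 0.22 × 560 = 0.013552 m
B total: 0.050952 m
Difference: 0.32464 − 0.050952 = 0.273688 m

Δh_A − Δh_B ≈ 27 cm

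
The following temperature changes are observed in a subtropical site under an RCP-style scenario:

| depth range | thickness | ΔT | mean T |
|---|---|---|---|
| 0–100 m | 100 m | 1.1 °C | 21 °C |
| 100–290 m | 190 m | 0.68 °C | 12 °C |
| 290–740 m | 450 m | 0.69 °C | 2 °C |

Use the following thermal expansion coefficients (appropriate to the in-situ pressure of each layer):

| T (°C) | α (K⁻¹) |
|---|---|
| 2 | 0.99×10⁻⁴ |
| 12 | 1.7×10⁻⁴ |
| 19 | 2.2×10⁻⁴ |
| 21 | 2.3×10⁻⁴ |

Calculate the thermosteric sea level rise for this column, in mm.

Δh = 78.0 mm

Layer 1 at 21 °C → α = 2.3×10⁻⁴ K⁻¹
Layer 2 at 12 °C → α = 1.7×10⁻⁴ K⁻¹
Layer 3 at 2 °C → α = 0.99×10⁻⁴ K⁻¹
2.3×10⁻⁴ × 100 × 1.1 = 0.02530 m
190 × 1.7×10⁻⁴ × 0.68 = 0.021964 m
Layer 3: 450 × 0.99×10⁻⁴ × 0.69 = 0.0307395 m
Δh = 0.02530 + 0.021964 + 0.0307395 = 0.0780035 m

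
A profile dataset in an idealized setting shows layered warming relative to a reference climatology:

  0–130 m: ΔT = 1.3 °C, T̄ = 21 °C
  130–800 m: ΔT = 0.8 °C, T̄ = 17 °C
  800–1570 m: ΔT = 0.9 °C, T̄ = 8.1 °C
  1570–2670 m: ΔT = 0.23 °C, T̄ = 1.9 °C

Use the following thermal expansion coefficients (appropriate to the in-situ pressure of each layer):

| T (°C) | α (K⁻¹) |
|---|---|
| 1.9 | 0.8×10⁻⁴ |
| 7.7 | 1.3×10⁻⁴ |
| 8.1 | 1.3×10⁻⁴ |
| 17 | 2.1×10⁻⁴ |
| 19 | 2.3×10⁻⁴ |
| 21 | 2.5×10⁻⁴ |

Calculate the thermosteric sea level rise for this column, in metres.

Layer 1 at 21 °C → α = 2.5×10⁻⁴ K⁻¹
Layer 2 at 17 °C → α = 2.1×10⁻⁴ K⁻¹
Layer 3 at 8.1 °C → α = 1.3×10⁻⁴ K⁻¹
Layer 4 at 1.9 °C → α = 0.8×10⁻⁴ K⁻¹
Layer 1: 1.3 × 130 × 2.5×10⁻⁴ = 0.04225 m
2.1×10⁻⁴ × 0.8 × 670 = 0.11256 m
Layer 3: 770 × 1.3×10⁻⁴ × 0.9 = 0.09009 m
1100 × 0.8×10⁻⁴ × 0.23 = 0.02024 m
Δh = 0.04225 + 0.11256 + 0.09009 + 0.02024 = 0.26514 m

Δh ≈ 0.265 m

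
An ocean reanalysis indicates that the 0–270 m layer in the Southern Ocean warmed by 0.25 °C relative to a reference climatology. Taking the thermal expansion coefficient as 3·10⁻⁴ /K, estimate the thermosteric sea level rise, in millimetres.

Δh = αΔT·H = 3×10⁻⁴ × 0.25 × 270 = 0.02025 m

Δh ≈ 20.3 mm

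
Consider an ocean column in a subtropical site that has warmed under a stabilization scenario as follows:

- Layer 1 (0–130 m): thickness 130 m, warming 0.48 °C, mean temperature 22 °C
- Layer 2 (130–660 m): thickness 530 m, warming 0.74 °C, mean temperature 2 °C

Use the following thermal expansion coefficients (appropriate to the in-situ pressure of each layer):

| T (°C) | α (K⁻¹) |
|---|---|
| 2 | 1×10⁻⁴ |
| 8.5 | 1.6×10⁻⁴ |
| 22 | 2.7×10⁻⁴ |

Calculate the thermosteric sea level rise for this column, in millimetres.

Δh = 56 mm

Layer 1 at 22 °C → α = 2.7×10⁻⁴ K⁻¹
Layer 2 at 2 °C → α = 1×10⁻⁴ K⁻¹
0–130 m: 0.48 × 130 × 2.7×10⁻⁴ = 0.016848 m
0.74 × 1×10⁻⁴ × 530 = 0.03922 m
Δh = 0.016848 + 0.03922 = 0.056068 m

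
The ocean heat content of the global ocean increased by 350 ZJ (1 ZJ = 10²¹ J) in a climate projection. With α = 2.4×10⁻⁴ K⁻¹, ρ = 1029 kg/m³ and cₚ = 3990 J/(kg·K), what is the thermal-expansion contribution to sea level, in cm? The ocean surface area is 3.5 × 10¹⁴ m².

Per unit area: Q = 350×10²¹ / (3.5×10¹⁴) = 1×10⁹ J/m²
Δh = αQ/(ρcₚ) = 2.4×10⁻⁴ × 1×10⁹ / (1029 × 3990) ≈ 0.058455 m

5.85 cm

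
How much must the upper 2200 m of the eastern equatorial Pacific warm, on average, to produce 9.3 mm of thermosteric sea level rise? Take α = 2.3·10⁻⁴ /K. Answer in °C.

ΔT = Δh/(αH) = 0.0093 / (2.3×10⁻⁴ × 2200) ≈ 0.01838 °C

ΔT ≈ 0.0184 °C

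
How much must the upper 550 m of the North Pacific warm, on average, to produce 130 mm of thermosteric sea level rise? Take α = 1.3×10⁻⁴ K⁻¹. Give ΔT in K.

ΔT = Δh/(αH) = 0.13 / (1.3×10⁻⁴ × 550) ≈ 1.818 K

1.82 K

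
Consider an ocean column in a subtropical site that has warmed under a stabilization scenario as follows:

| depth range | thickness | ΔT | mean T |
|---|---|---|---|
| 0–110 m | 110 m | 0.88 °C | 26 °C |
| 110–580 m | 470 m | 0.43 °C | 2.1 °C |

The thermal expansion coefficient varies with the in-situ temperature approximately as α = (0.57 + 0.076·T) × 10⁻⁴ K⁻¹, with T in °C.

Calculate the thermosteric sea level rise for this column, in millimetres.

Layer 1: α = (0.57 + 0.076×26)×10⁻⁴ = 2.546×10⁻⁴ K⁻¹
Layer 2: α = (0.57 + 0.076×2.1)×10⁻⁴ = 0.7296×10⁻⁴ K⁻¹
2.546×10⁻⁴ × 0.88 × 110 = 0.02464528 m
110–580 m: 470 × 0.43 × 0.7296×10⁻⁴ = 0.014745216 m
Δh = 0.02464528 + 0.014745216 = 0.039390496 m ≈ 39.4 mm

Δh = 39.4 mm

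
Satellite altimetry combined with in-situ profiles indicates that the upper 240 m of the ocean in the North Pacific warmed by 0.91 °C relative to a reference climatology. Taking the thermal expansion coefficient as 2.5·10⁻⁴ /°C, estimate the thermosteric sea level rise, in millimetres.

Δh = αΔT·H = 2.5×10⁻⁴ × 0.91 × 240 = 0.05460 m

55 mm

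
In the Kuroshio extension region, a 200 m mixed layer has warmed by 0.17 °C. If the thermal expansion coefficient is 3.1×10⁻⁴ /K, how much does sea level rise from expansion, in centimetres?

Δh = αΔT·H = 3.1×10⁻⁴ × 0.17 × 200 = 0.01054 m

Δh = 1.1 cm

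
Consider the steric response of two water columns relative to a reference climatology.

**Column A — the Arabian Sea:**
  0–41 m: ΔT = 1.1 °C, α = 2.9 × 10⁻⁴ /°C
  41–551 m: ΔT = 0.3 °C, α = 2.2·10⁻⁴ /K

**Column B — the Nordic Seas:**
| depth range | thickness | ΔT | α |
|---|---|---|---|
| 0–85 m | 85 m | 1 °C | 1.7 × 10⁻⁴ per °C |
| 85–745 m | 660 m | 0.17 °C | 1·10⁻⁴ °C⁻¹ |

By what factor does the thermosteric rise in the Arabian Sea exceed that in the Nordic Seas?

≈ 1.82×

A 41 × 1.1 × 2.9×10⁻⁴ = 0.013079 m
A 2.2×10⁻⁴ × 0.3 × 510 = 0.03366 m
A total: 0.046739 m
B Layer 1: 1.7×10⁻⁴ × 1 × 85 = 0.01445 m
B 85–745 m: 1×10⁻⁴ × 660 × 0.17 = 0.01122 m
B total: 0.02567 m
Ratio: 0.046739 / 0.02567 ≈ 1.821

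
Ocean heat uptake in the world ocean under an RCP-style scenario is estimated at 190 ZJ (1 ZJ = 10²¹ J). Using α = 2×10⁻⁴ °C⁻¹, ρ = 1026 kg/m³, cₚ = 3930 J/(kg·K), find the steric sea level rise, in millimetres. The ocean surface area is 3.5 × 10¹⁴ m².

Per unit area: Q = 190×10²¹ / (3.5×10¹⁴) ≈ 5.429×10⁸ J/m²
Δh = αQ/(ρcₚ) = 2×10⁻⁴ × 5.429×10⁸ / (1026 × 3930) ≈ 0.026928 m

26.9 mm of thermosteric rise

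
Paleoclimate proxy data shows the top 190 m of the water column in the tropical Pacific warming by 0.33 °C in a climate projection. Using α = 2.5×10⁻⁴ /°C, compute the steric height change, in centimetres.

Δh = 1.57 cm

Δh = αΔT·H = 2.5×10⁻⁴ × 0.33 × 190 = 0.015675 m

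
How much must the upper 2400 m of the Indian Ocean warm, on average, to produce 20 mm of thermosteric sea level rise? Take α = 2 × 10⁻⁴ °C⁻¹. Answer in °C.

ΔT = Δh/(αH) = 0.02 / (2×10⁻⁴ × 2400) ≈ 0.04167 °C

ΔT ≈ 0.042 °C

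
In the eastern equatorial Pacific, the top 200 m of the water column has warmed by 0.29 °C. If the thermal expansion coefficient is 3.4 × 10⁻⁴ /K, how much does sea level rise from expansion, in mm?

Δh = αΔT·H = 3.4×10⁻⁴ × 0.29 × 200 = 0.01972 m

19.7 mm of thermosteric rise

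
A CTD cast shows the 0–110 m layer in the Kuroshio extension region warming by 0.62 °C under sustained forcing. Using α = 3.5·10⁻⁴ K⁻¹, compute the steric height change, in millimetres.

Δh = 24 mm

Δh = αΔT·H = 3.5×10⁻⁴ × 0.62 × 110 = 0.02387 m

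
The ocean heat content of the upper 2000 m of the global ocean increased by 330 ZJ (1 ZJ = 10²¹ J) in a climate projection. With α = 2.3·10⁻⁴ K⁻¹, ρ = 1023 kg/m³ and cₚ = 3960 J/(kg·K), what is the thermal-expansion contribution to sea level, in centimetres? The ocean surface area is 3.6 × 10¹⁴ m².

Per unit area: Q = 330×10²¹ / (3.6×10¹⁴) ≈ 9.167×10⁸ J/m²
Δh = αQ/(ρcₚ) = 2.3×10⁻⁴ × 9.167×10⁸ / (1023 × 3960) ≈ 0.052046 m

Δh = 5.2 cm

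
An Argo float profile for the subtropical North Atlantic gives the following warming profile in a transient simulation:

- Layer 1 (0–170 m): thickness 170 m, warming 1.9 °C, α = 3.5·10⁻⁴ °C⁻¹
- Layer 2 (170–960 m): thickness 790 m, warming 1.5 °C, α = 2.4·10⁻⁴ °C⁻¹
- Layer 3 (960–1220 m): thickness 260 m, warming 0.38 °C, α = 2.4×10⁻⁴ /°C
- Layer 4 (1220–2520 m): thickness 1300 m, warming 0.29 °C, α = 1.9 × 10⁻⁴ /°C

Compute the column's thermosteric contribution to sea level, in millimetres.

Δh ≈ 493 mm

3.5×10⁻⁴ × 170 × 1.9 = 0.11305 m
Layer 2: 2.4×10⁻⁴ × 1.5 × 790 = 0.28440 m
0.38 × 2.4×10⁻⁴ × 260 = 0.023712 m
1300 × 0.29 × 1.9×10⁻⁴ = 0.07163 m
Δh = 0.11305 + 0.28440 + 0.023712 + 0.07163 = 0.492792 m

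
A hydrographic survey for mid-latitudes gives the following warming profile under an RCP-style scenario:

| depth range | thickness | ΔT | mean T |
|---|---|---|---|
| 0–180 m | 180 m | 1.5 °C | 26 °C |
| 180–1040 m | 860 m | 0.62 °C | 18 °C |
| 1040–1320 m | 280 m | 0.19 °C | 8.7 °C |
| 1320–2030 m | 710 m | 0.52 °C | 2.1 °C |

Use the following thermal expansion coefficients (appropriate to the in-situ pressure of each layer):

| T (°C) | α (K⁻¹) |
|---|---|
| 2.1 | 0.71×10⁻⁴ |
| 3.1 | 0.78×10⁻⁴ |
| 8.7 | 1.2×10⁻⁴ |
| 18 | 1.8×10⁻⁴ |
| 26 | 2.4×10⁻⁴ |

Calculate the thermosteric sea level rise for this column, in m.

Layer 1 at 26 °C → α = 2.4×10⁻⁴ K⁻¹
Layer 2 at 18 °C → α = 1.8×10⁻⁴ K⁻¹
Layer 3 at 8.7 °C → α = 1.2×10⁻⁴ K⁻¹
Layer 4 at 2.1 °C → α = 0.71×10⁻⁴ K⁻¹
Layer 1: 180 × 1.5 × 2.4×10⁻⁴ = 0.06480 m
Layer 2: 860 × 0.62 × 1.8×10⁻⁴ = 0.095976 m
1040–1320 m: 280 × 1.2×10⁻⁴ × 0.19 = 0.006384 m
Layer 4: 0.71×10⁻⁴ × 0.52 × 710 = 0.0262132 m
Δh = 0.06480 + 0.095976 + 0.006384 + 0.0262132 = 0.1933732 m

0.19 m of thermosteric rise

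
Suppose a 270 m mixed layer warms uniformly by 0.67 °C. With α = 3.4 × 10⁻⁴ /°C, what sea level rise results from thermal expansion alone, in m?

Δh = αΔT·H = 3.4×10⁻⁴ × 0.67 × 270 = 0.061506 m

Δh = 0.0615 m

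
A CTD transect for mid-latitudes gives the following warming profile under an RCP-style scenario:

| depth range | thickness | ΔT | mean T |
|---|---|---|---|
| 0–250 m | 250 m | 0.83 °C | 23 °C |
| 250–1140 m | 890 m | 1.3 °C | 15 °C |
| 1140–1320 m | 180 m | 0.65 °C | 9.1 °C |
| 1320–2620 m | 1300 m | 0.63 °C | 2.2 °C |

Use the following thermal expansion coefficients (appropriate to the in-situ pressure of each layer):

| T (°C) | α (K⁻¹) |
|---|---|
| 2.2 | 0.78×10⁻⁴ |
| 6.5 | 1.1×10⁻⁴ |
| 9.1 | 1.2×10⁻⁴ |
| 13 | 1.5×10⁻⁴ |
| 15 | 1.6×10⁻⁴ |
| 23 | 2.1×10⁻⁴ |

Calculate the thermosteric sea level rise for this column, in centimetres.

Layer 1 at 23 °C → α = 2.1×10⁻⁴ K⁻¹
Layer 2 at 15 °C → α = 1.6×10⁻⁴ K⁻¹
Layer 3 at 9.1 °C → α = 1.2×10⁻⁴ K⁻¹
Layer 4 at 2.2 °C → α = 0.78×10⁻⁴ K⁻¹
0–250 m: 0.83 × 250 × 2.1×10⁻⁴ = 0.043575 m
890 × 1.3 × 1.6×10⁻⁴ = 0.18512 m
1140–1320 m: 180 × 1.2×10⁻⁴ × 0.65 = 0.01404 m
Layer 4: 0.63 × 0.78×10⁻⁴ × 1300 = 0.063882 m
Δh = 0.043575 + 0.18512 + 0.01404 + 0.063882 = 0.306617 m

30.7 cm of thermosteric rise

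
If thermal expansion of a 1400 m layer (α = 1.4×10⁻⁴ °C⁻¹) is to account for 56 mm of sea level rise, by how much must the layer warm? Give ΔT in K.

ΔT = Δh/(αH) = 0.056 / (1.4×10⁻⁴ × 1400) ≈ 0.2857 K

0.286 K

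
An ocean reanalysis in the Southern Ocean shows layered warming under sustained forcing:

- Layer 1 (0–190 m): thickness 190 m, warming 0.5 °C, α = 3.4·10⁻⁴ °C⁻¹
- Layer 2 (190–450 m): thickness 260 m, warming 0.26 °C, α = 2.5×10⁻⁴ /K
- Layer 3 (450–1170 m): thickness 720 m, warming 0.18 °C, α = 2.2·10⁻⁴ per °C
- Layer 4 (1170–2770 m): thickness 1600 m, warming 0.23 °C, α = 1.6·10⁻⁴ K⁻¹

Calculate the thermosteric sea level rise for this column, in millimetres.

0–190 m: 3.4×10⁻⁴ × 0.5 × 190 = 0.03230 m
2.5×10⁻⁴ × 0.26 × 260 = 0.01690 m
2.2×10⁻⁴ × 0.18 × 720 = 0.028512 m
Layer 4: 1600 × 0.23 × 1.6×10⁻⁴ = 0.05888 m
Δh = 0.03230 + 0.01690 + 0.028512 + 0.05888 = 0.136592 m

about 137 mm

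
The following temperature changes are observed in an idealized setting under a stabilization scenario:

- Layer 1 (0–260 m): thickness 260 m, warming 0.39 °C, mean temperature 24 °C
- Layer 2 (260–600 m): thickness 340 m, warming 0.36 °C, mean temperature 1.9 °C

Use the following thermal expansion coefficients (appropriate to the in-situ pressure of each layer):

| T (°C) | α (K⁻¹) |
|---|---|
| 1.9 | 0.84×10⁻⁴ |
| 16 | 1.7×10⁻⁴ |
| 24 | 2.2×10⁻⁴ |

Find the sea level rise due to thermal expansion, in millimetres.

Layer 1 at 24 °C → α = 2.2×10⁻⁴ K⁻¹
Layer 2 at 1.9 °C → α = 0.84×10⁻⁴ K⁻¹
Layer 1: 260 × 0.39 × 2.2×10⁻⁴ = 0.022308 m
260–600 m: 0.36 × 0.84×10⁻⁴ × 340 = 0.0102816 m
Δh = 0.022308 + 0.0102816 = 0.0325896 m ≈ 32.6 mm

Δh ≈ 32.6 mm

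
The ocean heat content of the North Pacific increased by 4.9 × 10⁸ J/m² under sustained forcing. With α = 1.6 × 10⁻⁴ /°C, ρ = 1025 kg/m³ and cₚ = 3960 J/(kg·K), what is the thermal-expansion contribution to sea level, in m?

Δh = αQ/(ρcₚ) = 1.6×10⁻⁴ × 4.9×10⁸ / (1025 × 3960) ≈ 0.019315 m

0.0193 m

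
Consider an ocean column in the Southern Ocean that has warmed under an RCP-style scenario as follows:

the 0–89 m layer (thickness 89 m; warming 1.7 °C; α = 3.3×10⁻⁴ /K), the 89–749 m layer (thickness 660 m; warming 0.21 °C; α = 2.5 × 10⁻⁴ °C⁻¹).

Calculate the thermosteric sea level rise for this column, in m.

Layer 1: 1.7 × 89 × 3.3×10⁻⁴ = 0.049929 m
0.21 × 2.5×10⁻⁴ × 660 = 0.03465 m
Δh = 0.049929 + 0.03465 = 0.084579 m ≈ 0.0846 m

0.0846 m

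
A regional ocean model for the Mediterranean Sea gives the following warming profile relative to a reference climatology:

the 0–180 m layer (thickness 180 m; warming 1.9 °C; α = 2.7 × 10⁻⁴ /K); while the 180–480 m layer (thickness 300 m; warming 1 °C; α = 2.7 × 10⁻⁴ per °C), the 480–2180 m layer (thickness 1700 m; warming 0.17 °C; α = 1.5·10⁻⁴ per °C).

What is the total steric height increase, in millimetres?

0–180 m: 180 × 1.9 × 2.7×10⁻⁴ = 0.09234 m
180–480 m: 2.7×10⁻⁴ × 1 × 300 = 0.08100 m
0.17 × 1700 × 1.5×10⁻⁴ = 0.04335 m
Δh = 0.09234 + 0.08100 + 0.04335 = 0.21669 m

about 217 mm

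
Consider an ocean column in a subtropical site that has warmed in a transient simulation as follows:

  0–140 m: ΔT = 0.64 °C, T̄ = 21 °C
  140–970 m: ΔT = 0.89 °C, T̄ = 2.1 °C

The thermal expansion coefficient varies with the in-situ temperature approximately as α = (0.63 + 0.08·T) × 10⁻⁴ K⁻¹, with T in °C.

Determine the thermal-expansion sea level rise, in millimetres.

79.6 mm of thermosteric rise

Layer 1: α = (0.63 + 0.08×21)×10⁻⁴ = 2.31×10⁻⁴ K⁻¹
Layer 2: α = (0.63 + 0.08×2.1)×10⁻⁴ = 0.798×10⁻⁴ K⁻¹
0–140 m: 0.64 × 140 × 2.31×10⁻⁴ = 0.0206976 m
Layer 2: 0.798×10⁻⁴ × 830 × 0.89 = 0.05894826 m
Δh = 0.0206976 + 0.05894826 = 0.07964586 m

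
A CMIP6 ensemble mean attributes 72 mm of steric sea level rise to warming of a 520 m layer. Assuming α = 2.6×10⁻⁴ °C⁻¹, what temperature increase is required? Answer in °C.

0.533 °C

ΔT = Δh/(αH) = 0.072 / (2.6×10⁻⁴ × 520) ≈ 0.5325 °C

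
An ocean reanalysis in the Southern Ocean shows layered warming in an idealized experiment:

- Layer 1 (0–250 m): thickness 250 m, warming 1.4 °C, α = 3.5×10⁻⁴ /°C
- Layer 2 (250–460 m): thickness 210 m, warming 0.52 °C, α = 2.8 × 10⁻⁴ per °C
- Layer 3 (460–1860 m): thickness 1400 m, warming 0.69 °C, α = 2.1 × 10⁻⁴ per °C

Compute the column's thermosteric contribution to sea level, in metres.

Layer 1: 3.5×10⁻⁴ × 250 × 1.4 = 0.12250 m
2.8×10⁻⁴ × 210 × 0.52 = 0.030576 m
460–1860 m: 1400 × 2.1×10⁻⁴ × 0.69 = 0.20286 m
Δh = 0.12250 + 0.030576 + 0.20286 = 0.355936 m

about 0.356 m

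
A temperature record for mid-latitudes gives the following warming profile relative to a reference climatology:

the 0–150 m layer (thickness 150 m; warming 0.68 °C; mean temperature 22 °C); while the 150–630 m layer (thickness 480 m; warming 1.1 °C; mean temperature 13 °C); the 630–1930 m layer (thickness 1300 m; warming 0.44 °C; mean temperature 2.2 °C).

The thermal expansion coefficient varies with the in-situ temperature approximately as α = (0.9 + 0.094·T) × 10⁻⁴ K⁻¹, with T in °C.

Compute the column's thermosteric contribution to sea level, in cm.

20.6 cm of thermosteric rise

Layer 1: α = (0.9 + 0.094×22)×10⁻⁴ = 2.968×10⁻⁴ K⁻¹
Layer 2: α = (0.9 + 0.094×13)×10⁻⁴ = 2.122×10⁻⁴ K⁻¹
Layer 3: α = (0.9 + 0.094×2.2)×10⁻⁴ = 1.1068×10⁻⁴ K⁻¹
150 × 0.68 × 2.968×10⁻⁴ = 0.0302736 m
Layer 2: 2.122×10⁻⁴ × 480 × 1.1 = 0.1120416 m
1300 × 1.1068×10⁻⁴ × 0.44 = 0.06330896 m
Δh = 0.0302736 + 0.1120416 + 0.06330896 = 0.20562416 m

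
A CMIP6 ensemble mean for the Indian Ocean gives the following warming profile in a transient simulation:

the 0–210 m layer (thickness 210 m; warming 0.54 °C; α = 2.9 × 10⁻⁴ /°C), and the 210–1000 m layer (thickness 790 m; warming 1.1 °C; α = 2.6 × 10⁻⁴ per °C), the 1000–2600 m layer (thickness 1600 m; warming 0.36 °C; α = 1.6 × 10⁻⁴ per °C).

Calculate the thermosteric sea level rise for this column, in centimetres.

0–210 m: 210 × 0.54 × 2.9×10⁻⁴ = 0.032886 m
Layer 2: 2.6×10⁻⁴ × 790 × 1.1 = 0.22594 m
1600 × 1.6×10⁻⁴ × 0.36 = 0.09216 m
Δh = 0.032886 + 0.22594 + 0.09216 = 0.350986 m ≈ 35.1 cm

about 35.1 cm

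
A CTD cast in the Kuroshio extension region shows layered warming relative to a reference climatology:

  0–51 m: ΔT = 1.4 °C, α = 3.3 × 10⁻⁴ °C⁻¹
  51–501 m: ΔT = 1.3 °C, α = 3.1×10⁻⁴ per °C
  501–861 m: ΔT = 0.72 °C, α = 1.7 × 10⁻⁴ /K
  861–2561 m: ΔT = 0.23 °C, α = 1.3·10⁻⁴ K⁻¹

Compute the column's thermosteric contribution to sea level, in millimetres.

0–51 m: 1.4 × 3.3×10⁻⁴ × 51 = 0.023562 m
Layer 2: 1.3 × 450 × 3.1×10⁻⁴ = 0.18135 m
501–861 m: 1.7×10⁻⁴ × 0.72 × 360 = 0.044064 m
861–2561 m: 1.3×10⁻⁴ × 1700 × 0.23 = 0.05083 m
Δh = 0.023562 + 0.18135 + 0.044064 + 0.05083 = 0.299806 m

300 mm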